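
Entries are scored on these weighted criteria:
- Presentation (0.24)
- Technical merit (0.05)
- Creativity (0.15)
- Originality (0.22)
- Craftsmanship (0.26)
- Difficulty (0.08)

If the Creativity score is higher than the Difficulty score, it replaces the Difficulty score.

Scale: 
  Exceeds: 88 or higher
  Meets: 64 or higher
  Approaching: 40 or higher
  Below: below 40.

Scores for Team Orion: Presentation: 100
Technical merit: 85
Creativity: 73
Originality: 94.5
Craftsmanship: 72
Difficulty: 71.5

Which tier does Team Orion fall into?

Meets

Creativity (73) > Difficulty (71.5), so Difficulty counts as 73.
Weighted total:
  Presentation 100 × 0.24 = 24
  Technical merit 85 × 0.05 = 4.25
  Creativity 73 × 0.15 = 10.95
  Originality 94.5 × 0.22 = 20.79
  Craftsmanship 72 × 0.26 = 18.72
  Difficulty 73 × 0.08 = 5.84
Sum = 84.55
84.55 is ≥ 64 and < 88 → Meets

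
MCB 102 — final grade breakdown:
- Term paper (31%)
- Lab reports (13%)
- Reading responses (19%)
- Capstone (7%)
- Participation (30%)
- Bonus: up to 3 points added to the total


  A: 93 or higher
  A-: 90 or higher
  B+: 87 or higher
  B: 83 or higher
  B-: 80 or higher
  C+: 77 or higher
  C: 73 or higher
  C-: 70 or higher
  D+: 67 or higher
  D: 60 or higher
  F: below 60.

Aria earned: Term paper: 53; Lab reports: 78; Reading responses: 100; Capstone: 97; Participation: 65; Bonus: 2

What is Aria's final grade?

Weighted total:
  Term paper 53 × 0.31 = 16.43
  Lab reports 78 × 0.13 = 10.14
  Reading responses 100 × 0.19 = 19
  Capstone 97 × 0.07 = 6.79
  Participation 65 × 0.3 = 19.5
Sum = 71.86
Bonus: 71.86 + 2 = 73.86
73.86 is ≥ 73 and < 77 → C

C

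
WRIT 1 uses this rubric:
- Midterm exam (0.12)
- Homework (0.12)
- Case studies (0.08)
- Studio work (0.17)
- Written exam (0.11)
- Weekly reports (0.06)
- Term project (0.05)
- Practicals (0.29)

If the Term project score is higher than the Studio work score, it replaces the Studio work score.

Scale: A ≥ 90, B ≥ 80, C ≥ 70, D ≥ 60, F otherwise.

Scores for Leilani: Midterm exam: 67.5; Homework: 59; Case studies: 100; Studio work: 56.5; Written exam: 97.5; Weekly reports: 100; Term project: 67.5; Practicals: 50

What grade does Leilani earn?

Term project (67.5) > Studio work (56.5), so Studio work counts as 67.5.
Weighted total:
  Midterm exam 67.5 × 0.12 = 8.1
  Homework 59 × 0.12 = 7.08
  Case studies 100 × 0.08 = 8
  Studio work 67.5 × 0.17 = 11.475
  Written exam 97.5 × 0.11 = 10.725
  Weekly reports 100 × 0.06 = 6
  Term project 67.5 × 0.05 = 3.375
  Practicals 50 × 0.29 = 14.5
Sum = 69.255
69.255 is ≥ 60 and < 70 → D

D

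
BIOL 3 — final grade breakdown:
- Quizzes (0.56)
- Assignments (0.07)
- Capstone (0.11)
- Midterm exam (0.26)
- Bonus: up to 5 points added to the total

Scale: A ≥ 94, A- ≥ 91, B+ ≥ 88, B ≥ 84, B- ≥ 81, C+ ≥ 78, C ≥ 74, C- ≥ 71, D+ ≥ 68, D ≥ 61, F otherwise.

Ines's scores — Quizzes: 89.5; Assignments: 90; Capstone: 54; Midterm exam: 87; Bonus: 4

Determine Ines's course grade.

Weighted total:
  Quizzes 89.5 × 0.56 = 50.12
  Assignments 90 × 0.07 = 6.3
  Capstone 54 × 0.11 = 5.94
  Midterm exam 87 × 0.26 = 22.62
Sum = 84.98
Bonus: 84.98 + 4 = 88.98
88.98 is ≥ 88 and < 91 → B+

B+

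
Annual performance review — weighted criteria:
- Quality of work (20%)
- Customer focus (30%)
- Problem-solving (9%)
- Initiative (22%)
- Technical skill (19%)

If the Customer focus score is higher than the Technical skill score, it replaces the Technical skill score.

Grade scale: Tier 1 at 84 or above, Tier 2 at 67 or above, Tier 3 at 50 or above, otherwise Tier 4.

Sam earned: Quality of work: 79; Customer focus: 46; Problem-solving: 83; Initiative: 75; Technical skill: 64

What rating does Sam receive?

Customer focus (46) ≤ Technical skill (64), so Technical skill stays at 64.
Weighted total:
  Quality of work 79 × 0.2 = 15.8
  Customer focus 46 × 0.3 = 13.8
  Problem-solving 83 × 0.09 = 7.47
  Initiative 75 × 0.22 = 16.5
  Technical skill 64 × 0.19 = 12.16
Sum = 65.73
65.73 is ≥ 50 and < 67 → Tier 3

Tier 3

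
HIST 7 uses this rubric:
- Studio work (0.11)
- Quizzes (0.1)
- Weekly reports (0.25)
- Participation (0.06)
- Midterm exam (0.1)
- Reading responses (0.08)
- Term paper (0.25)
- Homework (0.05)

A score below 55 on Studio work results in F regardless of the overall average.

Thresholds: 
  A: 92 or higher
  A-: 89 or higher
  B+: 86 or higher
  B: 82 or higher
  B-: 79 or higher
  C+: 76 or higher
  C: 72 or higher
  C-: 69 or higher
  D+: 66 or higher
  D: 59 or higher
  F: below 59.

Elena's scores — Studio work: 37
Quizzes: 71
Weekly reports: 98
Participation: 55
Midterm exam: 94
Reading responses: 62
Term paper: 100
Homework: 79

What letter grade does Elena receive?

Studio work score 37 < 55: minimum not met.
Weighted total:
  Studio work 37 × 0.11 = 4.07
  Quizzes 71 × 0.1 = 7.1
  Weekly reports 98 × 0.25 = 24.5
  Participation 55 × 0.06 = 3.3
  Midterm exam 94 × 0.1 = 9.4
  Reading responses 62 × 0.08 = 4.96
  Term paper 100 × 0.25 = 25
  Homework 79 × 0.05 = 3.95
Sum = 82.28
Because the Studio work minimum was not met, the result is F.

F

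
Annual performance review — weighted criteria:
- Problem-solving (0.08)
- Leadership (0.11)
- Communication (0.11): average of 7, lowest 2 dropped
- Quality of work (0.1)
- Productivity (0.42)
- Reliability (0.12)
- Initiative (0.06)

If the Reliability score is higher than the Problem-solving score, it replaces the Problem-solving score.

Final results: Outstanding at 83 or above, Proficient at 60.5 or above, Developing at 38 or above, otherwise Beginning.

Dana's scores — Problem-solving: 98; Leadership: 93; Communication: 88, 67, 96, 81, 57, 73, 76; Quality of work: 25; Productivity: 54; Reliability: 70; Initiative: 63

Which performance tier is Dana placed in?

Proficient

Communication: drop 57, 67 → average of remaining 5 = 414/5 = 82.8
Reliability (70) ≤ Problem-solving (98), so Problem-solving stays at 98.
Weighted total:
  Problem-solving 98 × 0.08 = 7.84
  Leadership 93 × 0.11 = 10.23
  Communication 82.8 × 0.11 = 9.108
  Quality of work 25 × 0.1 = 2.5
  Productivity 54 × 0.42 = 22.68
  Reliability 70 × 0.12 = 8.4
  Initiative 63 × 0.06 = 3.78
Sum = 64.538
64.538 is ≥ 60.5 and < 83 → Proficient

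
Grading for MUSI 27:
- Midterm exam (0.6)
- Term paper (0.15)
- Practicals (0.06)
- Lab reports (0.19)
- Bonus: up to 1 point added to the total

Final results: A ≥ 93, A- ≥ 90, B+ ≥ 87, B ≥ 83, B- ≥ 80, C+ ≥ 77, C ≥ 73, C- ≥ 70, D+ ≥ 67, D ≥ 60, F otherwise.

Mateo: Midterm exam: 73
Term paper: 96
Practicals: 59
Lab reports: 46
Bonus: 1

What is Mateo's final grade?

Weighted total:
  Midterm exam 73 × 0.6 = 43.8
  Term paper 96 × 0.15 = 14.4
  Practicals 59 × 0.06 = 3.54
  Lab reports 46 × 0.19 = 8.74
Sum = 70.48
Bonus: 70.48 + 1 = 71.48
71.48 is ≥ 70 and < 73 → C-

C-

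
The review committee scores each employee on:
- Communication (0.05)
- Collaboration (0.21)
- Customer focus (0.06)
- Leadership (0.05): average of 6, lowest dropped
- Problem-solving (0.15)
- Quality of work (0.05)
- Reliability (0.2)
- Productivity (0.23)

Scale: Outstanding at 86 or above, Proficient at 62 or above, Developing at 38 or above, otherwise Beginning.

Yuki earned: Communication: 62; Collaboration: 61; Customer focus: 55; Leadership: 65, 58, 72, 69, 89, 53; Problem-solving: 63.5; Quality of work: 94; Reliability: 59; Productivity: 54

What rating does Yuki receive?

Developing

Leadership: drop 53 → average of remaining 5 = 353/5 = 70.6
Weighted total:
  Communication 62 × 0.05 = 3.1
  Collaboration 61 × 0.21 = 12.81
  Customer focus 55 × 0.06 = 3.3
  Leadership 70.6 × 0.05 = 3.53
  Problem-solving 63.5 × 0.15 = 9.525
  Quality of work 94 × 0.05 = 4.7
  Reliability 59 × 0.2 = 11.8
  Productivity 54 × 0.23 = 12.42
Sum = 61.185
61.185 is ≥ 38 and < 62 → Developing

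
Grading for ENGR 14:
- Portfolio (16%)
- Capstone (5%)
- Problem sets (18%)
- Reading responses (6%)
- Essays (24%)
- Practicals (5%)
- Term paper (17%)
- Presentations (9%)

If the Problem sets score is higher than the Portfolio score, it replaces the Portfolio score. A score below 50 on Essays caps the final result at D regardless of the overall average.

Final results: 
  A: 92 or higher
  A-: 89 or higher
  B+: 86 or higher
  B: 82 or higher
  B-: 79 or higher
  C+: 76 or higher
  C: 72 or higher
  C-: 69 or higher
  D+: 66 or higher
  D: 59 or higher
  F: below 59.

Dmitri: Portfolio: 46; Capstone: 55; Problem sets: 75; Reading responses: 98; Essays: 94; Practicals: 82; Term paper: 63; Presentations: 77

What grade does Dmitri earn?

Problem sets (75) > Portfolio (46), so Portfolio counts as 75.
Essays score 94 ≥ 50: minimum met.
Weighted total:
  Portfolio 75 × 0.16 = 12
  Capstone 55 × 0.05 = 2.75
  Problem sets 75 × 0.18 = 13.5
  Reading responses 98 × 0.06 = 5.88
  Essays 94 × 0.24 = 22.56
  Practicals 82 × 0.05 = 4.1
  Term paper 63 × 0.17 = 10.71
  Presentations 77 × 0.09 = 6.93
Sum = 78.43
78.43 is ≥ 76 and < 79 → C+

C+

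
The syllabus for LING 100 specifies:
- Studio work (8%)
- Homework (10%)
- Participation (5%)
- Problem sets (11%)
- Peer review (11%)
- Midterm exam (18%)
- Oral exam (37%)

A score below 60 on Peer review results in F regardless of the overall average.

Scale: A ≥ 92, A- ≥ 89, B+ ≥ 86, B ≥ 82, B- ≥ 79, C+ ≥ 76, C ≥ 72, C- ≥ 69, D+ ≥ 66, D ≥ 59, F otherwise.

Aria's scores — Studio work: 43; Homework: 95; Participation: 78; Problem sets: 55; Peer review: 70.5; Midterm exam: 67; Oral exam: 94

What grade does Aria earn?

C+

Peer review score 70.5 ≥ 60: minimum met.
Weighted total:
  Studio work 43 × 0.08 = 3.44
  Homework 95 × 0.1 = 9.5
  Participation 78 × 0.05 = 3.9
  Problem sets 55 × 0.11 = 6.05
  Peer review 70.5 × 0.11 = 7.755
  Midterm exam 67 × 0.18 = 12.06
  Oral exam 94 × 0.37 = 34.78
Sum = 77.485
77.485 is ≥ 76 and < 79 → C+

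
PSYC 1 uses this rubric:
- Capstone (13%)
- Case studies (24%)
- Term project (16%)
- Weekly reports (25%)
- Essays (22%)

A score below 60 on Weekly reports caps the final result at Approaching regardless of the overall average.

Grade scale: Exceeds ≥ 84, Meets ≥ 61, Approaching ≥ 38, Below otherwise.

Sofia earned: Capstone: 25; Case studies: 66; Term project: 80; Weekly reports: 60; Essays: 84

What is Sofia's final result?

Weekly reports score 60 ≥ 60: minimum met.
Weighted total:
  Capstone 25 × 0.13 = 3.25
  Case studies 66 × 0.24 = 15.84
  Term project 80 × 0.16 = 12.8
  Weekly reports 60 × 0.25 = 15
  Essays 84 × 0.22 = 18.48
Sum = 65.37
65.37 is ≥ 61 and < 84 → Meets

Meets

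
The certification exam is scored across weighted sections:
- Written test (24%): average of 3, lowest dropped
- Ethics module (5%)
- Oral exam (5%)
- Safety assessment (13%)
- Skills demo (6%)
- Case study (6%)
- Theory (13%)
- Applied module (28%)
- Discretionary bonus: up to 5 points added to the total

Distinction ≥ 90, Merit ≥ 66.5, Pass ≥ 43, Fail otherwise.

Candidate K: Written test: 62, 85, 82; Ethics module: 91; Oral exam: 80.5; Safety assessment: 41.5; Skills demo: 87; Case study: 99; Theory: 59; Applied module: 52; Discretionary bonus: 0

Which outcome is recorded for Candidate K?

Merit

Written test: drop 62 → average of remaining 2 = 167/2 = 83.5
Weighted total:
  Written test 83.5 × 0.24 = 20.04
  Ethics module 91 × 0.05 = 4.55
  Oral exam 80.5 × 0.05 = 4.025
  Safety assessment 41.5 × 0.13 = 5.395
  Skills demo 87 × 0.06 = 5.22
  Case study 99 × 0.06 = 5.94
  Theory 59 × 0.13 = 7.67
  Applied module 52 × 0.28 = 14.56
Sum = 67.4
Discretionary bonus: 67.4 + 0 = 67.4
67.4 is ≥ 66.5 and < 90 → Merit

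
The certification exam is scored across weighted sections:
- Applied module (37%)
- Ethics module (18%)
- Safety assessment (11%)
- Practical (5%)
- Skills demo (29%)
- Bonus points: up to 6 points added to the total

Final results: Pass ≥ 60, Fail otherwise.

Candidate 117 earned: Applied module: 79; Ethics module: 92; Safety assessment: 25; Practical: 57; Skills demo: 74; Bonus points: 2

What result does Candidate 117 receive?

Pass

Weighted total:
  Applied module 79 × 0.37 = 29.23
  Ethics module 92 × 0.18 = 16.56
  Safety assessment 25 × 0.11 = 2.75
  Practical 57 × 0.05 = 2.85
  Skills demo 74 × 0.29 = 21.46
Sum = 72.85
Bonus points: 72.85 + 2 = 74.85
74.85 ≥ 60 → Pass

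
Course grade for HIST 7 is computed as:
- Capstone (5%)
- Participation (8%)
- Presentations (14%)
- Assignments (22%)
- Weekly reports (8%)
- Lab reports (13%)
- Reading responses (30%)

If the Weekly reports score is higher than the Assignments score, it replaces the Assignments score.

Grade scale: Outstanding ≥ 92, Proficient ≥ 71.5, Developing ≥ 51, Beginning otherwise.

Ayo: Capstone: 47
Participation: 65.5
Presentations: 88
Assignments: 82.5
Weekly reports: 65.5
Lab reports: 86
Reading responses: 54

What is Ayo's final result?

Weekly reports (65.5) ≤ Assignments (82.5), so Assignments stays at 82.5.
Weighted total:
  Capstone 47 × 0.05 = 2.35
  Participation 65.5 × 0.08 = 5.24
  Presentations 88 × 0.14 = 12.32
  Assignments 82.5 × 0.22 = 18.15
  Weekly reports 65.5 × 0.08 = 5.24
  Lab reports 86 × 0.13 = 11.18
  Reading responses 54 × 0.3 = 16.2
Sum = 70.68
70.68 is ≥ 51 and < 71.5 → Developing

Developing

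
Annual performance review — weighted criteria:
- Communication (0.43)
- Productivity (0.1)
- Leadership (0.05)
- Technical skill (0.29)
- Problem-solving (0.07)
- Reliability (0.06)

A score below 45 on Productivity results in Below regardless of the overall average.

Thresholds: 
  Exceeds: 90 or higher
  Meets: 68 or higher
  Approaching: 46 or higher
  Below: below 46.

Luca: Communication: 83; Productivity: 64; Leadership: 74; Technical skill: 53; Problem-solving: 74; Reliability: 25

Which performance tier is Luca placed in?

Productivity score 64 ≥ 45: minimum met.
Weighted total:
  Communication 83 × 0.43 = 35.69
  Productivity 64 × 0.1 = 6.4
  Leadership 74 × 0.05 = 3.7
  Technical skill 53 × 0.29 = 15.37
  Problem-solving 74 × 0.07 = 5.18
  Reliability 25 × 0.06 = 1.5
Sum = 67.84
67.84 is ≥ 46 and < 68 → Approaching

Approaching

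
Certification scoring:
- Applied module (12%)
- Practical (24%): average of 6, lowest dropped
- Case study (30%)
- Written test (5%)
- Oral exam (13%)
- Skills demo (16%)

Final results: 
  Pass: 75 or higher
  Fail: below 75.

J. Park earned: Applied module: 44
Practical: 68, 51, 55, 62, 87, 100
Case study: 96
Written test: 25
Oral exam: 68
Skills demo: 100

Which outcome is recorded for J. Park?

Practical: drop 51 → average of remaining 5 = 372/5 = 74.4
Weighted total:
  Applied module 44 × 0.12 = 5.28
  Practical 74.4 × 0.24 = 17.856
  Case study 96 × 0.3 = 28.8
  Written test 25 × 0.05 = 1.25
  Oral exam 68 × 0.13 = 8.84
  Skills demo 100 × 0.16 = 16
Sum = 78.026
78.026 ≥ 75 → Pass

Pass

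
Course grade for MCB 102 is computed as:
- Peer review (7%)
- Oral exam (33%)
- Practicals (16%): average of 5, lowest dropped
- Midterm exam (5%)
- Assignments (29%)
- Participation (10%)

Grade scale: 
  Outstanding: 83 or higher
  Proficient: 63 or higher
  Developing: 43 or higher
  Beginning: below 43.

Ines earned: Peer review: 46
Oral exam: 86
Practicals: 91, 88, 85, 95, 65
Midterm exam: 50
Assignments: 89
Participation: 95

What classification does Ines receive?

Practicals: drop 65 → average of remaining 4 = 359/4 = 89.75
Weighted total:
  Peer review 46 × 0.07 = 3.22
  Oral exam 86 × 0.33 = 28.38
  Practicals 89.75 × 0.16 = 14.36
  Midterm exam 50 × 0.05 = 2.5
  Assignments 89 × 0.29 = 25.81
  Participation 95 × 0.1 = 9.5
Sum = 83.77
83.77 ≥ 83 → Outstanding

Outstanding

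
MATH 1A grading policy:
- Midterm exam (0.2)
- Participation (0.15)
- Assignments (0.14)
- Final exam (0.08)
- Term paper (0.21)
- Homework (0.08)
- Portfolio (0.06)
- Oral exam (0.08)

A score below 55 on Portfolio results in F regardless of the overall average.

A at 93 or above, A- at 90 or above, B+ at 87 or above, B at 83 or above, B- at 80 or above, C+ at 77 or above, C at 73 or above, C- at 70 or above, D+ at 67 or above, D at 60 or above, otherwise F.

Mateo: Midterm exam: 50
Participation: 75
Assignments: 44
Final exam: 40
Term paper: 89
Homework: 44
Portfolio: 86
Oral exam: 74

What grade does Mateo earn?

D

Portfolio score 86 ≥ 55: minimum met.
Weighted total:
  Midterm exam 50 × 0.2 = 10
  Participation 75 × 0.15 = 11.25
  Assignments 44 × 0.14 = 6.16
  Final exam 40 × 0.08 = 3.2
  Term paper 89 × 0.21 = 18.69
  Homework 44 × 0.08 = 3.52
  Portfolio 86 × 0.06 = 5.16
  Oral exam 74 × 0.08 = 5.92
Sum = 63.9
63.9 is ≥ 60 and < 67 → D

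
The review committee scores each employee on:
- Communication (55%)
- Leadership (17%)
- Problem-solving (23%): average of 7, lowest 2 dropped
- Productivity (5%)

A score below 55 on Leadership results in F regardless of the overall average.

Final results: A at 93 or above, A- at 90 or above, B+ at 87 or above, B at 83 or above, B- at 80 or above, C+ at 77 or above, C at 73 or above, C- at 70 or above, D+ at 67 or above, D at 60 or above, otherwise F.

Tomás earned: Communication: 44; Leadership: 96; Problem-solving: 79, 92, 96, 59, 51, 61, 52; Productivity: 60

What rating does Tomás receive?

Problem-solving: drop 51, 52 → average of remaining 5 = 387/5 = 77.4
Leadership score 96 ≥ 55: minimum met.
Weighted total:
  Communication 44 × 0.55 = 24.2
  Leadership 96 × 0.17 = 16.32
  Problem-solving 77.4 × 0.23 = 17.802
  Productivity 60 × 0.05 = 3
Sum = 61.322
61.322 is ≥ 60 and < 67 → D

D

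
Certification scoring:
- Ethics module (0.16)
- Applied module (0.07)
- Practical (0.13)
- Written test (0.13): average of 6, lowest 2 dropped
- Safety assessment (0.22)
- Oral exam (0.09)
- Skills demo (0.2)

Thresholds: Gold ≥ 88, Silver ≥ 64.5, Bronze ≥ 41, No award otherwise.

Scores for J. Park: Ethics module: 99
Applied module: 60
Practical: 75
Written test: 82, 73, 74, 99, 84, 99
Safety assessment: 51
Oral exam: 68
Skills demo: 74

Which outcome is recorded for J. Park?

Silver

Written test: drop 73, 74 → average of remaining 4 = 364/4 = 91
Weighted total:
  Ethics module 99 × 0.16 = 15.84
  Applied module 60 × 0.07 = 4.2
  Practical 75 × 0.13 = 9.75
  Written test 91 × 0.13 = 11.83
  Safety assessment 51 × 0.22 = 11.22
  Oral exam 68 × 0.09 = 6.12
  Skills demo 74 × 0.2 = 14.8
Sum = 73.76
73.76 is ≥ 64.5 and < 88 → Silver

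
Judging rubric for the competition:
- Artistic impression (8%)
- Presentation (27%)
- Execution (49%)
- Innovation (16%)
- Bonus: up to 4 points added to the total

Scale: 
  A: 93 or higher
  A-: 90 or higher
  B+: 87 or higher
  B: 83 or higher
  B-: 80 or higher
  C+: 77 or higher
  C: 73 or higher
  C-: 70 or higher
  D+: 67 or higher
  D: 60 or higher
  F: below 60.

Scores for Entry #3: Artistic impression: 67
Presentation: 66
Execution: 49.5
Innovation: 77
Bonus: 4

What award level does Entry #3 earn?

D

Weighted total:
  Artistic impression 67 × 0.08 = 5.36
  Presentation 66 × 0.27 = 17.82
  Execution 49.5 × 0.49 = 24.255
  Innovation 77 × 0.16 = 12.32
Sum = 59.755
Bonus: 59.755 + 4 = 63.755
63.755 is ≥ 60 and < 67 → D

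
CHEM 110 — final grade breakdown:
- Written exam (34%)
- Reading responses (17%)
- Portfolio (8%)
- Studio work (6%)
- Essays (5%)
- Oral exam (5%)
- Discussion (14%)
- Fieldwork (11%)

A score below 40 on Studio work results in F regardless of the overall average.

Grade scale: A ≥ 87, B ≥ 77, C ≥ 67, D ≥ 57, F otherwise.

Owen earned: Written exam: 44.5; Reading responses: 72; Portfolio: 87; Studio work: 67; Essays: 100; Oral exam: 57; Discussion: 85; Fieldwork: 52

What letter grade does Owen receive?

Studio work score 67 ≥ 40: minimum met.
Weighted total:
  Written exam 44.5 × 0.34 = 15.13
  Reading responses 72 × 0.17 = 12.24
  Portfolio 87 × 0.08 = 6.96
  Studio work 67 × 0.06 = 4.02
  Essays 100 × 0.05 = 5
  Oral exam 57 × 0.05 = 2.85
  Discussion 85 × 0.14 = 11.9
  Fieldwork 52 × 0.11 = 5.72
Sum = 63.82
63.82 is ≥ 57 and < 67 → D

D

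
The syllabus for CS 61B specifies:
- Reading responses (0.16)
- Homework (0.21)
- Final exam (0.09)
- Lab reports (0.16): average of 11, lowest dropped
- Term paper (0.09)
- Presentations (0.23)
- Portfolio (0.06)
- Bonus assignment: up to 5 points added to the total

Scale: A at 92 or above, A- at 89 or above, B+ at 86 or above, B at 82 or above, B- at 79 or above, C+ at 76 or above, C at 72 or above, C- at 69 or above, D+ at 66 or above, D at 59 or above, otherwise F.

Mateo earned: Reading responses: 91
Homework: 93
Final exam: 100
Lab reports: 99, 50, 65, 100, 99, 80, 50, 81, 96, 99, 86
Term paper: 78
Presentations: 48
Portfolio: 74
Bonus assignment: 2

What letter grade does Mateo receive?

B-

Lab reports: drop 50 → average of remaining 10 = 855/10 = 85.5
Weighted total:
  Reading responses 91 × 0.16 = 14.56
  Homework 93 × 0.21 = 19.53
  Final exam 100 × 0.09 = 9
  Lab reports 85.5 × 0.16 = 13.68
  Term paper 78 × 0.09 = 7.02
  Presentations 48 × 0.23 = 11.04
  Portfolio 74 × 0.06 = 4.44
Sum = 79.27
Bonus assignment: 79.27 + 2 = 81.27
81.27 is ≥ 79 and < 82 → B-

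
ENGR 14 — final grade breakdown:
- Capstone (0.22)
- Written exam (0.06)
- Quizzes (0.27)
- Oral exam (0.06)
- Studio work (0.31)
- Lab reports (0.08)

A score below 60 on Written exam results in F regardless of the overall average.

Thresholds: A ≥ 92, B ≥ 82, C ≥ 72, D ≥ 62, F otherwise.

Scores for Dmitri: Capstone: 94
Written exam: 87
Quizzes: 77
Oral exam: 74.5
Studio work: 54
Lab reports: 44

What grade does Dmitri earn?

Written exam score 87 ≥ 60: minimum met.
Weighted total:
  Capstone 94 × 0.22 = 20.68
  Written exam 87 × 0.06 = 5.22
  Quizzes 77 × 0.27 = 20.79
  Oral exam 74.5 × 0.06 = 4.47
  Studio work 54 × 0.31 = 16.74
  Lab reports 44 × 0.08 = 3.52
Sum = 71.42
71.42 is ≥ 62 and < 72 → D

D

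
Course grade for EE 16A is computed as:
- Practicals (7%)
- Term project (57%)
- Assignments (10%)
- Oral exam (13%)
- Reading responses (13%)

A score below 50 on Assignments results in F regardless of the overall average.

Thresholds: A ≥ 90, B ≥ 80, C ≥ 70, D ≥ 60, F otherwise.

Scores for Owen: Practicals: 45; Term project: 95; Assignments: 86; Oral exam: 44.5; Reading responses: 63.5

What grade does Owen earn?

Assignments score 86 ≥ 50: minimum met.
Weighted total:
  Practicals 45 × 0.07 = 3.15
  Term project 95 × 0.57 = 54.15
  Assignments 86 × 0.1 = 8.6
  Oral exam 44.5 × 0.13 = 5.785
  Reading responses 63.5 × 0.13 = 8.255
Sum = 79.94
79.94 is ≥ 70 and < 80 → C

C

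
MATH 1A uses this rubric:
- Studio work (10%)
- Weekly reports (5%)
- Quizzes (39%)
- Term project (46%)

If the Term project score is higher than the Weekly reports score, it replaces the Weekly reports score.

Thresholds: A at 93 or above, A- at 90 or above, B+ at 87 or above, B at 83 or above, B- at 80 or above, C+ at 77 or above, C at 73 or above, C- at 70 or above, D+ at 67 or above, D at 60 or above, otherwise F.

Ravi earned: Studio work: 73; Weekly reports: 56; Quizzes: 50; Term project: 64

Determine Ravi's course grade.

F

Term project (64) > Weekly reports (56), so Weekly reports counts as 64.
Weighted total:
  Studio work 73 × 0.1 = 7.3
  Weekly reports 64 × 0.05 = 3.2
  Quizzes 50 × 0.39 = 19.5
  Term project 64 × 0.46 = 29.44
Sum = 59.44
59.44 < 60 → F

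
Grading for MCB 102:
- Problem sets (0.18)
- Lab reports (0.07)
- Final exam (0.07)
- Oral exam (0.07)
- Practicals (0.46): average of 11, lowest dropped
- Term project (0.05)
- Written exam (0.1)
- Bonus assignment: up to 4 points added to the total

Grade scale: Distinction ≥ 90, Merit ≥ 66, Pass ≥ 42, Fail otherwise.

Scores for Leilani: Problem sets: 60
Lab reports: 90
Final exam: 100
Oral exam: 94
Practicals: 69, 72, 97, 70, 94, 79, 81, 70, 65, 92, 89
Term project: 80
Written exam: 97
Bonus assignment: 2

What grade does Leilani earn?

Merit

Practicals: drop 65 → average of remaining 10 = 813/10 = 81.3
Weighted total:
  Problem sets 60 × 0.18 = 10.8
  Lab reports 90 × 0.07 = 6.3
  Final exam 100 × 0.07 = 7
  Oral exam 94 × 0.07 = 6.58
  Practicals 81.3 × 0.46 = 37.398
  Term project 80 × 0.05 = 4
  Written exam 97 × 0.1 = 9.7
Sum = 81.778
Bonus assignment: 81.778 + 2 = 83.778
83.778 is ≥ 66 and < 90 → Merit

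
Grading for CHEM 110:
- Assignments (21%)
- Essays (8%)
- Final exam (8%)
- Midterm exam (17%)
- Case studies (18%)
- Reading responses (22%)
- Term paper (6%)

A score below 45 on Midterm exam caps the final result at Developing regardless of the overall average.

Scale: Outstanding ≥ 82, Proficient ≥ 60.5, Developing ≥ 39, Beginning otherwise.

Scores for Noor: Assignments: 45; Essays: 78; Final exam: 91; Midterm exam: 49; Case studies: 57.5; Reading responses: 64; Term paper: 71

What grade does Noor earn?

Developing

Midterm exam score 49 ≥ 45: minimum met.
Weighted total:
  Assignments 45 × 0.21 = 9.45
  Essays 78 × 0.08 = 6.24
  Final exam 91 × 0.08 = 7.28
  Midterm exam 49 × 0.17 = 8.33
  Case studies 57.5 × 0.18 = 10.35
  Reading responses 64 × 0.22 = 14.08
  Term paper 71 × 0.06 = 4.26
Sum = 59.99
59.99 is ≥ 39 and < 60.5 → Developing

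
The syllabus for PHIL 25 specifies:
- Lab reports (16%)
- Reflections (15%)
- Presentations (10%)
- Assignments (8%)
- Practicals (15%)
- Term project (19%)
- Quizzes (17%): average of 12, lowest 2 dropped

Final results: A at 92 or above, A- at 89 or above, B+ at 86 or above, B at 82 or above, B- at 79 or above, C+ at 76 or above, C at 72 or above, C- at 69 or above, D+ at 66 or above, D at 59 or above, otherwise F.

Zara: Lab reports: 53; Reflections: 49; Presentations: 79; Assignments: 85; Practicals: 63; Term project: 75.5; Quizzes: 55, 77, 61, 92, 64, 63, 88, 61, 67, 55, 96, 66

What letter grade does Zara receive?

Quizzes: drop 55, 55 → average of remaining 10 = 735/10 = 73.5
Weighted total:
  Lab reports 53 × 0.16 = 8.48
  Reflections 49 × 0.15 = 7.35
  Presentations 79 × 0.1 = 7.9
  Assignments 85 × 0.08 = 6.8
  Practicals 63 × 0.15 = 9.45
  Term project 75.5 × 0.19 = 14.345
  Quizzes 73.5 × 0.17 = 12.495
Sum = 66.82
66.82 is ≥ 66 and < 69 → D+

D+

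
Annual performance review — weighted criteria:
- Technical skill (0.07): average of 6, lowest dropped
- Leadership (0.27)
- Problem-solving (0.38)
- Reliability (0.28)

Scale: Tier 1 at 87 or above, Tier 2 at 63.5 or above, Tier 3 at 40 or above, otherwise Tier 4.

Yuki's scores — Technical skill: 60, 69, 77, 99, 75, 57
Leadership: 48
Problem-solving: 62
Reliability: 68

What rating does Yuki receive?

Technical skill: drop 57 → average of remaining 5 = 380/5 = 76
Weighted total:
  Technical skill 76 × 0.07 = 5.32
  Leadership 48 × 0.27 = 12.96
  Problem-solving 62 × 0.38 = 23.56
  Reliability 68 × 0.28 = 19.04
Sum = 60.88
60.88 is ≥ 40 and < 63.5 → Tier 3

Tier 3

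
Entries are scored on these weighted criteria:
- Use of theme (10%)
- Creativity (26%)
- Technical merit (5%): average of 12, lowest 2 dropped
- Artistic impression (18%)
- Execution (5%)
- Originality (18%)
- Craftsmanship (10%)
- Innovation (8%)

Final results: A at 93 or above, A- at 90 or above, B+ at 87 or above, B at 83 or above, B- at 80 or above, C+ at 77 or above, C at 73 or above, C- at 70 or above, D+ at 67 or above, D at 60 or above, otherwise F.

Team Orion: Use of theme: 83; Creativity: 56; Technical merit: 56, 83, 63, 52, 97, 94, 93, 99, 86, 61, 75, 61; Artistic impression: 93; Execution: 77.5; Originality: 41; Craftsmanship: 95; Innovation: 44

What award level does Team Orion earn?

Technical merit: drop 52, 56 → average of remaining 10 = 812/10 = 81.2
Weighted total:
  Use of theme 83 × 0.1 = 8.3
  Creativity 56 × 0.26 = 14.56
  Technical merit 81.2 × 0.05 = 4.06
  Artistic impression 93 × 0.18 = 16.74
  Execution 77.5 × 0.05 = 3.875
  Originality 41 × 0.18 = 7.38
  Craftsmanship 95 × 0.1 = 9.5
  Innovation 44 × 0.08 = 3.52
Sum = 67.935
67.935 is ≥ 67 and < 70 → D+

D+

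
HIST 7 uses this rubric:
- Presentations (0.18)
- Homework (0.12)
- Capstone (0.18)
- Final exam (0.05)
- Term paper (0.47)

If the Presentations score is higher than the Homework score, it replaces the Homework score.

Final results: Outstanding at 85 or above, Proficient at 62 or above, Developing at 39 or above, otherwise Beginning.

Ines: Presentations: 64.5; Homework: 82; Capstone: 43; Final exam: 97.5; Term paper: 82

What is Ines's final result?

Proficient

Presentations (64.5) ≤ Homework (82), so Homework stays at 82.
Weighted total:
  Presentations 64.5 × 0.18 = 11.61
  Homework 82 × 0.12 = 9.84
  Capstone 43 × 0.18 = 7.74
  Final exam 97.5 × 0.05 = 4.875
  Term paper 82 × 0.47 = 38.54
Sum = 72.605
72.605 is ≥ 62 and < 85 → Proficient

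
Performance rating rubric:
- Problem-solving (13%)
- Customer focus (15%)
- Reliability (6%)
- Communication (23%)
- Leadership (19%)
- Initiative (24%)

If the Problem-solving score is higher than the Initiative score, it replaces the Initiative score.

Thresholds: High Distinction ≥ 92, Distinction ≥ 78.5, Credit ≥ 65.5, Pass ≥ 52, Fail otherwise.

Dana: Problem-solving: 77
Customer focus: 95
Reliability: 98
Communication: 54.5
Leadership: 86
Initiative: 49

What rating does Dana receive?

Credit

Problem-solving (77) > Initiative (49), so Initiative counts as 77.
Weighted total:
  Problem-solving 77 × 0.13 = 10.01
  Customer focus 95 × 0.15 = 14.25
  Reliability 98 × 0.06 = 5.88
  Communication 54.5 × 0.23 = 12.535
  Leadership 86 × 0.19 = 16.34
  Initiative 77 × 0.24 = 18.48
Sum = 77.495
77.495 is ≥ 65.5 and < 78.5 → Credit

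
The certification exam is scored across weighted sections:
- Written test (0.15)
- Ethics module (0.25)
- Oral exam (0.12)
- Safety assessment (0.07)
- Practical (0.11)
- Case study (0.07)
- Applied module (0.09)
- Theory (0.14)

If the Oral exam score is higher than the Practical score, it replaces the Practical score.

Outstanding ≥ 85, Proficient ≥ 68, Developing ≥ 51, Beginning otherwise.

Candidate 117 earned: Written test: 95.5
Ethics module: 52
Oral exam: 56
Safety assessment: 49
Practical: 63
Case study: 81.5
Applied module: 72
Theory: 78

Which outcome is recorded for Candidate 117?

Developing

Oral exam (56) ≤ Practical (63), so Practical stays at 63.
Weighted total:
  Written test 95.5 × 0.15 = 14.325
  Ethics module 52 × 0.25 = 13
  Oral exam 56 × 0.12 = 6.72
  Safety assessment 49 × 0.07 = 3.43
  Practical 63 × 0.11 = 6.93
  Case study 81.5 × 0.07 = 5.705
  Applied module 72 × 0.09 = 6.48
  Theory 78 × 0.14 = 10.92
Sum = 67.51
67.51 is ≥ 51 and < 68 → Developing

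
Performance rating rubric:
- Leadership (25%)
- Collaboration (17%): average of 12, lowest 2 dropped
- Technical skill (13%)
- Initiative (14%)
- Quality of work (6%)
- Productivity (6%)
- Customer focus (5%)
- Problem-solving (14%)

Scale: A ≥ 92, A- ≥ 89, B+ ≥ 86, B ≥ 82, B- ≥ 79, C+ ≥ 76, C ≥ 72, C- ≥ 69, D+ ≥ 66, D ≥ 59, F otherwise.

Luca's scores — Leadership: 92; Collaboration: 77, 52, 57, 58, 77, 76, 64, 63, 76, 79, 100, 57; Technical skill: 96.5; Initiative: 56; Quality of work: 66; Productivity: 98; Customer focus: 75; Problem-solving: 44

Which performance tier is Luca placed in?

C

Collaboration: drop 52, 57 → average of remaining 10 = 727/10 = 72.7
Weighted total:
  Leadership 92 × 0.25 = 23
  Collaboration 72.7 × 0.17 = 12.359
  Technical skill 96.5 × 0.13 = 12.545
  Initiative 56 × 0.14 = 7.84
  Quality of work 66 × 0.06 = 3.96
  Productivity 98 × 0.06 = 5.88
  Customer focus 75 × 0.05 = 3.75
  Problem-solving 44 × 0.14 = 6.16
Sum = 75.494
75.494 is ≥ 72 and < 76 → C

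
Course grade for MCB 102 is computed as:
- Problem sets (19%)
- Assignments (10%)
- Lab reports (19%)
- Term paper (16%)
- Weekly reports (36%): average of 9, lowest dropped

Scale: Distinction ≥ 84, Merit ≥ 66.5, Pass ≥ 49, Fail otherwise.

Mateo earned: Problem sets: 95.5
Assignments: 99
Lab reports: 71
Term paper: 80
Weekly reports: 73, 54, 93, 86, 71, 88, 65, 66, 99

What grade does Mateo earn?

Merit

Weekly reports: drop 54 → average of remaining 8 = 641/8 = 80.125
Weighted total:
  Problem sets 95.5 × 0.19 = 18.145
  Assignments 99 × 0.1 = 9.9
  Lab reports 71 × 0.19 = 13.49
  Term paper 80 × 0.16 = 12.8
  Weekly reports 80.125 × 0.36 = 28.845
Sum = 83.18
83.18 is ≥ 66.5 and < 84 → Merit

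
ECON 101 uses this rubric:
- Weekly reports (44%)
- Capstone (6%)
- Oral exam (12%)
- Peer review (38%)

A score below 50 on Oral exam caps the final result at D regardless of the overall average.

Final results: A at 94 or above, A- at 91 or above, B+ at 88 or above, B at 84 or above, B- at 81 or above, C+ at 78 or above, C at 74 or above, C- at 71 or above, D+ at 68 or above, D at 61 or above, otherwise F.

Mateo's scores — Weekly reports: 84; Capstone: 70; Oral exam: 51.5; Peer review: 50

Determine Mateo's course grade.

D

Oral exam score 51.5 ≥ 50: minimum met.
Weighted total:
  Weekly reports 84 × 0.44 = 36.96
  Capstone 70 × 0.06 = 4.2
  Oral exam 51.5 × 0.12 = 6.18
  Peer review 50 × 0.38 = 19
Sum = 66.34
66.34 is ≥ 61 and < 68 → D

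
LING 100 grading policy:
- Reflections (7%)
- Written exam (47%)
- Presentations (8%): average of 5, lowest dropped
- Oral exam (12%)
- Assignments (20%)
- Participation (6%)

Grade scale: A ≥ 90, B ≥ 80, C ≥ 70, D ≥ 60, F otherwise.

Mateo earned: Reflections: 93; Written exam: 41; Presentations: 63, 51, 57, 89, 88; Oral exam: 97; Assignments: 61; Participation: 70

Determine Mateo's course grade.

F

Presentations: drop 51 → average of remaining 4 = 297/4 = 74.25
Weighted total:
  Reflections 93 × 0.07 = 6.51
  Written exam 41 × 0.47 = 19.27
  Presentations 74.25 × 0.08 = 5.94
  Oral exam 97 × 0.12 = 11.64
  Assignments 61 × 0.2 = 12.2
  Participation 70 × 0.06 = 4.2
Sum = 59.76
59.76 < 60 → F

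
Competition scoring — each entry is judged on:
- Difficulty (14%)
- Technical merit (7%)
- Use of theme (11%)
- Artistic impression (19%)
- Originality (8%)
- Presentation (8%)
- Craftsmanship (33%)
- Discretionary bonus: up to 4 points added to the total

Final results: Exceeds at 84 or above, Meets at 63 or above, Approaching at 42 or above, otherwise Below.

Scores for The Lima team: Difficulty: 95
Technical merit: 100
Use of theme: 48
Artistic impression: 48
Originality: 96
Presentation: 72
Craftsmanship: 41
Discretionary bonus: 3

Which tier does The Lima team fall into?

Meets

Weighted total:
  Difficulty 95 × 0.14 = 13.3
  Technical merit 100 × 0.07 = 7
  Use of theme 48 × 0.11 = 5.28
  Artistic impression 48 × 0.19 = 9.12
  Originality 96 × 0.08 = 7.68
  Presentation 72 × 0.08 = 5.76
  Craftsmanship 41 × 0.33 = 13.53
Sum = 61.67
Discretionary bonus: 61.67 + 3 = 64.67
64.67 is ≥ 63 and < 84 → Meets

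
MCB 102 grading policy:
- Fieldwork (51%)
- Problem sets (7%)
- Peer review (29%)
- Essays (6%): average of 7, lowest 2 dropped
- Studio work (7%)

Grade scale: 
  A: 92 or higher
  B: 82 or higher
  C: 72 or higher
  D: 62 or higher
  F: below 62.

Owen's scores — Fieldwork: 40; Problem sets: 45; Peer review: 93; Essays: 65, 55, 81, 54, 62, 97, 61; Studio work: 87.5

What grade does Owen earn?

Essays: drop 54, 55 → average of remaining 5 = 366/5 = 73.2
Weighted total:
  Fieldwork 40 × 0.51 = 20.4
  Problem sets 45 × 0.07 = 3.15
  Peer review 93 × 0.29 = 26.97
  Essays 73.2 × 0.06 = 4.392
  Studio work 87.5 × 0.07 = 6.125
Sum = 61.037
61.037 < 62 → F

F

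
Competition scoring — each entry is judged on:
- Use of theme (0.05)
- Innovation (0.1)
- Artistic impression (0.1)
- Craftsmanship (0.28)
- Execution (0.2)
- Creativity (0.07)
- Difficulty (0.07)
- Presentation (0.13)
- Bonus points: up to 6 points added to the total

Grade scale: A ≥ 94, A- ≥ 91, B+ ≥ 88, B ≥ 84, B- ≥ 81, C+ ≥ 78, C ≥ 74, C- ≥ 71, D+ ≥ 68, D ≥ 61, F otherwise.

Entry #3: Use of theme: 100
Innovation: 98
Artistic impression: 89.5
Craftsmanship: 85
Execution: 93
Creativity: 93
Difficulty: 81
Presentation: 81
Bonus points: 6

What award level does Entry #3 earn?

A

Weighted total:
  Use of theme 100 × 0.05 = 5
  Innovation 98 × 0.1 = 9.8
  Artistic impression 89.5 × 0.1 = 8.95
  Craftsmanship 85 × 0.28 = 23.8
  Execution 93 × 0.2 = 18.6
  Creativity 93 × 0.07 = 6.51
  Difficulty 81 × 0.07 = 5.67
  Presentation 81 × 0.13 = 10.53
Sum = 88.86
Bonus points: 88.86 + 6 = 94.86
94.86 ≥ 94 → A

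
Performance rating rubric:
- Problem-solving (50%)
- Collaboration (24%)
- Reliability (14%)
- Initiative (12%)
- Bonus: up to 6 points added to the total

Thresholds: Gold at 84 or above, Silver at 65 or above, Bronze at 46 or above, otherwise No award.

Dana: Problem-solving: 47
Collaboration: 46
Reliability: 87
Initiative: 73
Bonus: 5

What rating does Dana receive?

Bronze

Weighted total:
  Problem-solving 47 × 0.5 = 23.5
  Collaboration 46 × 0.24 = 11.04
  Reliability 87 × 0.14 = 12.18
  Initiative 73 × 0.12 = 8.76
Sum = 55.48
Bonus: 55.48 + 5 = 60.48
60.48 is ≥ 46 and < 65 → Bronze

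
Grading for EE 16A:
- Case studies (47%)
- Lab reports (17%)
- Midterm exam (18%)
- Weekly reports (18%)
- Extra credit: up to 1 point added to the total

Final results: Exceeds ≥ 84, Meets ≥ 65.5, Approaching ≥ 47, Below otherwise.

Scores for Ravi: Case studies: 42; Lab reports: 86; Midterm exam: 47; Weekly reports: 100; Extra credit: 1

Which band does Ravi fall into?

Weighted total:
  Case studies 42 × 0.47 = 19.74
  Lab reports 86 × 0.17 = 14.62
  Midterm exam 47 × 0.18 = 8.46
  Weekly reports 100 × 0.18 = 18
Sum = 60.82
Extra credit: 60.82 + 1 = 61.82
61.82 is ≥ 47 and < 65.5 → Approaching

Approaching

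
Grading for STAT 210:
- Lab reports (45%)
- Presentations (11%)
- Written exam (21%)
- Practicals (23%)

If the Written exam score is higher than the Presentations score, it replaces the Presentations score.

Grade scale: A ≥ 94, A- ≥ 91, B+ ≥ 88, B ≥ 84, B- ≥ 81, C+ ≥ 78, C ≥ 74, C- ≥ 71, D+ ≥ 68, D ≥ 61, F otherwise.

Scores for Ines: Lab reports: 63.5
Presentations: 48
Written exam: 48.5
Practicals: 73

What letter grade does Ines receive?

Written exam (48.5) > Presentations (48), so Presentations counts as 48.5.
Weighted total:
  Lab reports 63.5 × 0.45 = 28.575
  Presentations 48.5 × 0.11 = 5.335
  Written exam 48.5 × 0.21 = 10.185
  Practicals 73 × 0.23 = 16.79
Sum = 60.885
60.885 < 61 → F

F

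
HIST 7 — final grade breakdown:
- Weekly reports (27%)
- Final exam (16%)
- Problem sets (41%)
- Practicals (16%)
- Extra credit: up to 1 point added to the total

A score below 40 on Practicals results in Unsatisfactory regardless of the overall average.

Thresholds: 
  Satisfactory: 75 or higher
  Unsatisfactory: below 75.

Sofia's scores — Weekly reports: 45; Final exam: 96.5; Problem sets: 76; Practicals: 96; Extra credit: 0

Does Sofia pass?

Unsatisfactory

Practicals score 96 ≥ 40: minimum met.
Weighted total:
  Weekly reports 45 × 0.27 = 12.15
  Final exam 96.5 × 0.16 = 15.44
  Problem sets 76 × 0.41 = 31.16
  Practicals 96 × 0.16 = 15.36
Sum = 74.11
Extra credit: 74.11 + 0 = 74.11
74.11 < 75 → Unsatisfactory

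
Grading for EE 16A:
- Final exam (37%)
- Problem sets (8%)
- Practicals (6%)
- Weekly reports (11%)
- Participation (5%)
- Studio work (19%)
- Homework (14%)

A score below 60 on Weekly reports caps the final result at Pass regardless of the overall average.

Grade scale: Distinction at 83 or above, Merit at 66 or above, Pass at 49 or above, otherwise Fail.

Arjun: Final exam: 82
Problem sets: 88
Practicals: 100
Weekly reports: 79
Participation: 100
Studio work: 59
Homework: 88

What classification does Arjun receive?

Merit

Weekly reports score 79 ≥ 60: minimum met.
Weighted total:
  Final exam 82 × 0.37 = 30.34
  Problem sets 88 × 0.08 = 7.04
  Practicals 100 × 0.06 = 6
  Weekly reports 79 × 0.11 = 8.69
  Participation 100 × 0.05 = 5
  Studio work 59 × 0.19 = 11.21
  Homework 88 × 0.14 = 12.32
Sum = 80.6
80.6 is ≥ 66 and < 83 → Merit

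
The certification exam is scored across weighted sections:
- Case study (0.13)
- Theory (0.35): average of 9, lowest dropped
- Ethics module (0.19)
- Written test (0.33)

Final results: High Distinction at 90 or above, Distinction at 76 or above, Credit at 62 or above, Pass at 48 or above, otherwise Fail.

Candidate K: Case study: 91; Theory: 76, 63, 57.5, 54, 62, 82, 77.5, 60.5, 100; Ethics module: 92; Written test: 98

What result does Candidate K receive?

Theory: drop 54 → average of remaining 8 = 578.5/8 = 72.3125
Weighted total:
  Case study 91 × 0.13 = 11.83
  Theory 72.3125 × 0.35 = 25.309375
  Ethics module 92 × 0.19 = 17.48
  Written test 98 × 0.33 = 32.34
Sum = 86.959375
86.959375 is ≥ 76 and < 90 → Distinction

Distinction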